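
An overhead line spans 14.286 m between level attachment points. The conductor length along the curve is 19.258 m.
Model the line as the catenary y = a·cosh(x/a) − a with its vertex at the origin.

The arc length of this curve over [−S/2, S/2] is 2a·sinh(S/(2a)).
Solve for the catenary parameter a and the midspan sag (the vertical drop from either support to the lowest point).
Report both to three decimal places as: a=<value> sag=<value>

seed: a₀ = √(S³/(24(L−S))) = √(14.286³/(24·4.972)) = 4.943048
iter 1: u=1.445060  f(a)=+5.457e-01  f'(a)=-2.464e+00  a ← 4.943048 − (+5.457e-01/-2.464e+00) = 5.164483
iter 2: u=1.383101  f(a)=+3.881e-02  f'(a)=-2.125e+00  a ← 5.164483 − (+3.881e-02/-2.125e+00) = 5.182746
iter 3: u=1.378227  f(a)=+2.296e-04  f'(a)=-2.100e+00  a ← 5.182746 − (+2.296e-04/-2.100e+00) = 5.182855
iter 4: u=1.378198  f(a)=+8.136e-09  f'(a)=-2.100e+00  a ← 5.182855 − (+8.136e-09/-2.100e+00) = 5.182855
iter 5: u=1.378198  f(a)=+0.000e+00  f'(a)=-2.100e+00  a ← 5.182855 − (+0.000e+00/-2.100e+00) = 5.182855
converged: |Δa| < 1e-12 after 5 iterations
sag = a·(cosh(S/(2a)) − 1) = 5.182855·(cosh(1.378198) − 1) = 5.752392
T_max/T_min = cosh(S/(2a)) = 2.109889

a=5.183 sag=5.752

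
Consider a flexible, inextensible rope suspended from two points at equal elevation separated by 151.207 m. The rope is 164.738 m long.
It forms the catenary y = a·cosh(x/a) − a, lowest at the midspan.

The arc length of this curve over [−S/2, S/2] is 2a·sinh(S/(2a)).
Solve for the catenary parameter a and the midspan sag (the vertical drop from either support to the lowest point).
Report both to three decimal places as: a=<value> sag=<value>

a=104.535 sag=28.552

seed: a₀ = √(S³/(24(L−S))) = √(151.207³/(24·13.531)) = 103.178041
iter 1: u=0.732748  f(a)=+3.679e-01  f'(a)=-2.766e-01  a ← 103.178041 − (+3.679e-01/-2.766e-01) = 104.508043
iter 2: u=0.723423  f(a)=+7.235e-03  f'(a)=-2.659e-01  a ← 104.508043 − (+7.235e-03/-2.659e-01) = 104.535257
iter 3: u=0.723234  f(a)=+2.922e-06  f'(a)=-2.656e-01  a ← 104.535257 − (+2.922e-06/-2.656e-01) = 104.535268
iter 4: u=0.723234  f(a)=+4.547e-13  f'(a)=-2.656e-01  a ← 104.535268 − (+4.547e-13/-2.656e-01) = 104.535268
converged: |Δa| < 1e-12 after 4 iterations
sag = a·(cosh(S/(2a)) − 1) = 104.535268·(cosh(0.723234) − 1) = 28.552201
T_max/T_min = cosh(S/(2a)) = 1.273135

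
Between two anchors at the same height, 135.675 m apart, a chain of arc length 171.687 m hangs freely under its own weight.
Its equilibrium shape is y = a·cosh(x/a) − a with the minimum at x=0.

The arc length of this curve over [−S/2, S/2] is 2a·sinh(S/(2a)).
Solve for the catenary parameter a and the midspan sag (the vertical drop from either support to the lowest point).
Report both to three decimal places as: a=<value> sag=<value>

a=55.777 sag=46.596

seed: a₀ = √(S³/(24(L−S))) = √(135.675³/(24·36.012)) = 53.755203
iter 1: u=1.261971  f(a)=+2.979e+00  f'(a)=-1.566e+00  a ← 53.755203 − (+2.979e+00/-1.566e+00) = 55.657670
iter 2: u=1.218835  f(a)=+1.654e-01  f'(a)=-1.396e+00  a ← 55.657670 − (+1.654e-01/-1.396e+00) = 55.776162
iter 3: u=1.216245  f(a)=+5.767e-04  f'(a)=-1.386e+00  a ← 55.776162 − (+5.767e-04/-1.386e+00) = 55.776578
iter 4: u=1.216236  f(a)=+7.063e-09  f'(a)=-1.386e+00  a ← 55.776578 − (+7.063e-09/-1.386e+00) = 55.776578
iter 5: u=1.216236  f(a)=+0.000e+00  f'(a)=-1.386e+00  a ← 55.776578 − (+0.000e+00/-1.386e+00) = 55.776578
converged: |Δa| < 1e-12 after 5 iterations
sag = a·(cosh(S/(2a)) − 1) = 55.776578·(cosh(1.216236) − 1) = 46.595943
T_max/T_min = cosh(S/(2a)) = 1.835403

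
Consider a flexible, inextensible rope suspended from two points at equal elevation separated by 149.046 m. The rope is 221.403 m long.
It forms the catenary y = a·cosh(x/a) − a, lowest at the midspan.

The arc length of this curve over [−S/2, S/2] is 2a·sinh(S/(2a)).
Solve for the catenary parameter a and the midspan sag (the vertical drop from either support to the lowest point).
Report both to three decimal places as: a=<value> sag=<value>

seed: a₀ = √(S³/(24(L−S))) = √(149.046³/(24·72.357)) = 43.665113
iter 1: u=1.706694  f(a)=+1.130e+01  f'(a)=-4.386e+00  a ← 43.665113 − (+1.130e+01/-4.386e+00) = 46.241592
iter 2: u=1.611601  f(a)=+1.077e+00  f'(a)=-3.586e+00  a ← 46.241592 − (+1.077e+00/-3.586e+00) = 46.542028
iter 3: u=1.601198  f(a)=+1.207e-02  f'(a)=-3.506e+00  a ← 46.542028 − (+1.207e-02/-3.506e+00) = 46.545472
iter 4: u=1.601079  f(a)=+1.553e-06  f'(a)=-3.505e+00  a ← 46.545472 − (+1.553e-06/-3.505e+00) = 46.545472
iter 5: u=1.601079  f(a)=+2.842e-14  f'(a)=-3.505e+00  a ← 46.545472 − (+2.842e-14/-3.505e+00) = 46.545472
converged: |Δa| < 1e-12 after 5 iterations
sag = a·(cosh(S/(2a)) − 1) = 46.545472·(cosh(1.601079) − 1) = 73.543258
T_max/T_min = cosh(S/(2a)) = 2.580030

a=46.545 sag=73.543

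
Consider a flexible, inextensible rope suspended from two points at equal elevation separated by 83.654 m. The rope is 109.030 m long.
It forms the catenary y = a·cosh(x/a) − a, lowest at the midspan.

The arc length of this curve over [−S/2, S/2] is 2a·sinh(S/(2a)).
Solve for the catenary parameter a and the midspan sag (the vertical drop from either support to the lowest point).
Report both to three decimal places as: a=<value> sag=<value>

seed: a₀ = √(S³/(24(L−S))) = √(83.654³/(24·25.376)) = 31.003653
iter 1: u=1.349099  f(a)=+2.412e+00  f'(a)=-1.955e+00  a ← 31.003653 − (+2.412e+00/-1.955e+00) = 32.237423
iter 2: u=1.297467  f(a)=+1.514e-01  f'(a)=-1.716e+00  a ← 32.237423 − (+1.514e-01/-1.716e+00) = 32.325655
iter 3: u=1.293926  f(a)=+6.856e-04  f'(a)=-1.701e+00  a ← 32.325655 − (+6.856e-04/-1.701e+00) = 32.326059
iter 4: u=1.293910  f(a)=+1.419e-08  f'(a)=-1.701e+00  a ← 32.326059 − (+1.419e-08/-1.701e+00) = 32.326059
iter 5: u=1.293910  f(a)=+0.000e+00  f'(a)=-1.701e+00  a ← 32.326059 − (+0.000e+00/-1.701e+00) = 32.326059
converged: |Δa| < 1e-12 after 5 iterations
sag = a·(cosh(S/(2a)) − 1) = 32.326059·(cosh(1.293910) − 1) = 31.052639
T_max/T_min = cosh(S/(2a)) = 1.960607

a=32.326 sag=31.053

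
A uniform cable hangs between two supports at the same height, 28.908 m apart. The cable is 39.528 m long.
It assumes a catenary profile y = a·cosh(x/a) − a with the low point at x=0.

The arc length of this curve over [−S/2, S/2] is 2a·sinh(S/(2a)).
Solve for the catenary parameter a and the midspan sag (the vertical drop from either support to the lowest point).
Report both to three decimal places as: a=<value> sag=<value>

seed: a₀ = √(S³/(24(L−S))) = √(28.908³/(24·10.620)) = 9.735521
iter 1: u=1.484666  f(a)=+1.234e+00  f'(a)=-2.702e+00  a ← 9.735521 − (+1.234e+00/-2.702e+00) = 10.192136
iter 2: u=1.418152  f(a)=+9.211e-02  f'(a)=-2.312e+00  a ← 10.192136 − (+9.211e-02/-2.312e+00) = 10.231971
iter 3: u=1.412631  f(a)=+6.050e-04  f'(a)=-2.282e+00  a ← 10.231971 − (+6.050e-04/-2.282e+00) = 10.232236
iter 4: u=1.412594  f(a)=+2.647e-08  f'(a)=-2.282e+00  a ← 10.232236 − (+2.647e-08/-2.282e+00) = 10.232236
iter 5: u=1.412594  f(a)=+0.000e+00  f'(a)=-2.282e+00  a ← 10.232236 − (+0.000e+00/-2.282e+00) = 10.232236
converged: |Δa| < 1e-12 after 5 iterations
sag = a·(cosh(S/(2a)) − 1) = 10.232236·(cosh(1.412594) − 1) = 12.023423
T_max/T_min = cosh(S/(2a)) = 2.175053

a=10.232 sag=12.023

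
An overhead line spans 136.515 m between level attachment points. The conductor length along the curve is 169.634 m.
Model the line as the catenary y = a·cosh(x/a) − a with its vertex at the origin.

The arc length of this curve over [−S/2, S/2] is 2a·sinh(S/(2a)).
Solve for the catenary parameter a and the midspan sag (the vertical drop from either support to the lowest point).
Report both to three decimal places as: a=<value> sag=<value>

a=58.529 sag=44.522

seed: a₀ = √(S³/(24(L−S))) = √(136.515³/(24·33.119)) = 56.575230
iter 1: u=1.206491  f(a)=+2.496e+00  f'(a)=-1.350e+00  a ← 56.575230 − (+2.496e+00/-1.350e+00) = 58.423447
iter 2: u=1.168324  f(a)=+1.275e-01  f'(a)=-1.216e+00  a ← 58.423447 − (+1.275e-01/-1.216e+00) = 58.528351
iter 3: u=1.166230  f(a)=+3.726e-04  f'(a)=-1.208e+00  a ← 58.528351 − (+3.726e-04/-1.208e+00) = 58.528659
iter 4: u=1.166224  f(a)=+3.201e-09  f'(a)=-1.208e+00  a ← 58.528659 − (+3.201e-09/-1.208e+00) = 58.528659
iter 5: u=1.166224  f(a)=+2.842e-14  f'(a)=-1.208e+00  a ← 58.528659 − (+2.842e-14/-1.208e+00) = 58.528659
converged: |Δa| < 1e-12 after 5 iterations
sag = a·(cosh(S/(2a)) − 1) = 58.528659·(cosh(1.166224) − 1) = 44.522432
T_max/T_min = cosh(S/(2a)) = 1.760695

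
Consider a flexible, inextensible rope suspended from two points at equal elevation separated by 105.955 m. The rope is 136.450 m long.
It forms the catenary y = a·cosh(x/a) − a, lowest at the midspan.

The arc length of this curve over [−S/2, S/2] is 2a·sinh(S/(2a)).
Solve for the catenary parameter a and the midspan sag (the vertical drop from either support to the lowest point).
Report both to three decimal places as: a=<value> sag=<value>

seed: a₀ = √(S³/(24(L−S))) = √(105.955³/(24·30.495)) = 40.314590
iter 1: u=1.314102  f(a)=+2.744e+00  f'(a)=-1.791e+00  a ← 40.314590 − (+2.744e+00/-1.791e+00) = 41.846882
iter 2: u=1.265984  f(a)=+1.642e-01  f'(a)=-1.582e+00  a ← 41.846882 − (+1.642e-01/-1.582e+00) = 41.950656
iter 3: u=1.262853  f(a)=+6.708e-04  f'(a)=-1.569e+00  a ← 41.950656 − (+6.708e-04/-1.569e+00) = 41.951083
iter 4: u=1.262840  f(a)=+1.129e-08  f'(a)=-1.569e+00  a ← 41.951083 − (+1.129e-08/-1.569e+00) = 41.951083
iter 5: u=1.262840  f(a)=+2.842e-14  f'(a)=-1.569e+00  a ← 41.951083 − (+2.842e-14/-1.569e+00) = 41.951083
converged: |Δa| < 1e-12 after 5 iterations
sag = a·(cosh(S/(2a)) − 1) = 41.951083·(cosh(1.262840) − 1) = 38.139765
T_max/T_min = cosh(S/(2a)) = 1.909149

a=41.951 sag=38.140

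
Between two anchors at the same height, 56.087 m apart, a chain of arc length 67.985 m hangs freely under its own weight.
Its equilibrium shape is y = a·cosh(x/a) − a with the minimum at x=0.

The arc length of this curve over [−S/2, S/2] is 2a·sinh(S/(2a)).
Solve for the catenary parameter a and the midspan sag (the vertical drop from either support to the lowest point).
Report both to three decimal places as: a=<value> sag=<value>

seed: a₀ = √(S³/(24(L−S))) = √(56.087³/(24·11.898)) = 24.857115
iter 1: u=1.128188  f(a)=+7.806e-01  f'(a)=-1.085e+00  a ← 24.857115 − (+7.806e-01/-1.085e+00) = 25.576629
iter 2: u=1.096450  f(a)=+3.517e-02  f'(a)=-9.891e-01  a ← 25.576629 − (+3.517e-02/-9.891e-01) = 25.612192
iter 3: u=1.094928  f(a)=+7.889e-05  f'(a)=-9.846e-01  a ← 25.612192 − (+7.889e-05/-9.846e-01) = 25.612272
iter 4: u=1.094924  f(a)=+3.988e-10  f'(a)=-9.846e-01  a ← 25.612272 − (+3.988e-10/-9.846e-01) = 25.612272
iter 5: u=1.094924  f(a)=+0.000e+00  f'(a)=-9.846e-01  a ← 25.612272 − (+0.000e+00/-9.846e-01) = 25.612272
converged: |Δa| < 1e-12 after 5 iterations
sag = a·(cosh(S/(2a)) − 1) = 25.612272·(cosh(1.094924) − 1) = 16.949196
T_max/T_min = cosh(S/(2a)) = 1.661761

a=25.612 sag=16.949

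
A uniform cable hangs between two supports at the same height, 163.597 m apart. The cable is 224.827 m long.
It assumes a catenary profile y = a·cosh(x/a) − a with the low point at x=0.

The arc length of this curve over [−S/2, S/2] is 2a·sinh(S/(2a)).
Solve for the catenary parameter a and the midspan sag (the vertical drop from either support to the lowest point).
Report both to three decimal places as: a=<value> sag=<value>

seed: a₀ = √(S³/(24(L−S))) = √(163.597³/(24·61.230)) = 54.585244
iter 1: u=1.498546  f(a)=+7.254e+00  f'(a)=-2.789e+00  a ← 54.585244 − (+7.254e+00/-2.789e+00) = 57.185923
iter 2: u=1.430396  f(a)=+5.507e-01  f'(a)=-2.381e+00  a ← 57.185923 − (+5.507e-01/-2.381e+00) = 57.417238
iter 3: u=1.424633  f(a)=+3.749e-03  f'(a)=-2.348e+00  a ← 57.417238 − (+3.749e-03/-2.348e+00) = 57.418834
iter 4: u=1.424594  f(a)=+1.764e-07  f'(a)=-2.348e+00  a ← 57.418834 − (+1.764e-07/-2.348e+00) = 57.418835
iter 5: u=1.424594  f(a)=+0.000e+00  f'(a)=-2.348e+00  a ← 57.418835 − (+0.000e+00/-2.348e+00) = 57.418835
converged: |Δa| < 1e-12 after 5 iterations
sag = a·(cosh(S/(2a)) − 1) = 57.418835·(cosh(1.424594) − 1) = 68.809996
T_max/T_min = cosh(S/(2a)) = 2.198387

a=57.419 sag=68.810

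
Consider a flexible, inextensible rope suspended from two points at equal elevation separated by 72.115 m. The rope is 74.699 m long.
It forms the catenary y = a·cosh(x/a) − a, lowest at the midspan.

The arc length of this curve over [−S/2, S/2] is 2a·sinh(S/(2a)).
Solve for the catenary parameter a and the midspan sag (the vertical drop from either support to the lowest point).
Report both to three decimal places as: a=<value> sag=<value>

seed: a₀ = √(S³/(24(L−S))) = √(72.115³/(24·2.584)) = 77.765423
iter 1: u=0.463670  f(a)=+2.792e-02  f'(a)=-6.790e-02  a ← 77.765423 − (+2.792e-02/-6.790e-02) = 78.176629
iter 2: u=0.461231  f(a)=+2.230e-04  f'(a)=-6.682e-02  a ← 78.176629 − (+2.230e-04/-6.682e-02) = 78.179967
iter 3: u=0.461212  f(a)=+1.448e-08  f'(a)=-6.681e-02  a ← 78.179967 − (+1.448e-08/-6.681e-02) = 78.179967
iter 4: u=0.461212  f(a)=+0.000e+00  f'(a)=-6.681e-02  a ← 78.179967 − (+0.000e+00/-6.681e-02) = 78.179967
converged: |Δa| < 1e-12 after 4 iterations
sag = a·(cosh(S/(2a)) − 1) = 78.179967·(cosh(0.461212) − 1) = 8.463512
T_max/T_min = cosh(S/(2a)) = 1.108257

a=78.180 sag=8.464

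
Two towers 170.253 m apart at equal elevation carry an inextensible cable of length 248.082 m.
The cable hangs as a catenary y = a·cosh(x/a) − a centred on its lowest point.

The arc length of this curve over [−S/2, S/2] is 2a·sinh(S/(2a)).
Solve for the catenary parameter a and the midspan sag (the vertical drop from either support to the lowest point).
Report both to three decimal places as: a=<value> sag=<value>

seed: a₀ = √(S³/(24(L−S))) = √(170.253³/(24·77.829)) = 51.400319
iter 1: u=1.656147  f(a)=+1.140e+01  f'(a)=-3.945e+00  a ← 51.400319 − (+1.140e+01/-3.945e+00) = 54.289796
iter 2: u=1.568002  f(a)=+1.032e+00  f'(a)=-3.260e+00  a ← 54.289796 − (+1.032e+00/-3.260e+00) = 54.606270
iter 3: u=1.558914  f(a)=+1.031e-02  f'(a)=-3.195e+00  a ← 54.606270 − (+1.031e-02/-3.195e+00) = 54.609497
iter 4: u=1.558822  f(a)=+1.053e-06  f'(a)=-3.195e+00  a ← 54.609497 − (+1.053e-06/-3.195e+00) = 54.609497
iter 5: u=1.558822  f(a)=+0.000e+00  f'(a)=-3.195e+00  a ← 54.609497 − (+0.000e+00/-3.195e+00) = 54.609497
converged: |Δa| < 1e-12 after 5 iterations
sag = a·(cosh(S/(2a)) − 1) = 54.609497·(cosh(1.558822) − 1) = 80.920451
T_max/T_min = cosh(S/(2a)) = 2.481802

a=54.609 sag=80.920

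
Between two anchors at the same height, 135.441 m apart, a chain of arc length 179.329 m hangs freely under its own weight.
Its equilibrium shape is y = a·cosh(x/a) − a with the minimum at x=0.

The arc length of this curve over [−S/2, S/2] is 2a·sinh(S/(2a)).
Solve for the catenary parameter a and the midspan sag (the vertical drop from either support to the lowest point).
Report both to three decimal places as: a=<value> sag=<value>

seed: a₀ = √(S³/(24(L−S))) = √(135.441³/(24·43.888)) = 48.567608
iter 1: u=1.394355  f(a)=+4.469e+00  f'(a)=-2.184e+00  a ← 48.567608 − (+4.469e+00/-2.184e+00) = 50.614034
iter 2: u=1.337979  f(a)=+2.980e-01  f'(a)=-1.902e+00  a ← 50.614034 − (+2.980e-01/-1.902e+00) = 50.770747
iter 3: u=1.333849  f(a)=+1.534e-03  f'(a)=-1.882e+00  a ← 50.770747 − (+1.534e-03/-1.882e+00) = 50.771562
iter 4: u=1.333827  f(a)=+4.112e-08  f'(a)=-1.882e+00  a ← 50.771562 − (+4.112e-08/-1.882e+00) = 50.771562
iter 5: u=1.333827  f(a)=-2.842e-14  f'(a)=-1.882e+00  a ← 50.771562 − (-2.842e-14/-1.882e+00) = 50.771562
converged: |Δa| < 1e-12 after 5 iterations
sag = a·(cosh(S/(2a)) − 1) = 50.771562·(cosh(1.333827) − 1) = 52.269566
T_max/T_min = cosh(S/(2a)) = 2.029505

a=50.772 sag=52.270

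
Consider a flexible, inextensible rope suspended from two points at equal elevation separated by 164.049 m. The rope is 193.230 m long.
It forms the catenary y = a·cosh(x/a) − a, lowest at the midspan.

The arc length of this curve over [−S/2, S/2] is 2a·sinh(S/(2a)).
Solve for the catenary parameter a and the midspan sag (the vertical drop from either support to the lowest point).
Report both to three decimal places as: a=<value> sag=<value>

seed: a₀ = √(S³/(24(L−S))) = √(164.049³/(24·29.181)) = 79.397106
iter 1: u=1.033092  f(a)=+1.597e+00  f'(a)=-8.166e-01  a ← 79.397106 − (+1.597e+00/-8.166e-01) = 81.353317
iter 2: u=1.008250  f(a)=+6.094e-02  f'(a)=-7.553e-01  a ← 81.353317 − (+6.094e-02/-7.553e-01) = 81.433997
iter 3: u=1.007251  f(a)=+9.649e-05  f'(a)=-7.529e-01  a ← 81.433997 − (+9.649e-05/-7.529e-01) = 81.434125
iter 4: u=1.007250  f(a)=+2.427e-10  f'(a)=-7.529e-01  a ← 81.434125 − (+2.427e-10/-7.529e-01) = 81.434125
iter 5: u=1.007250  f(a)=+0.000e+00  f'(a)=-7.529e-01  a ← 81.434125 − (+0.000e+00/-7.529e-01) = 81.434125
converged: |Δa| < 1e-12 after 5 iterations
sag = a·(cosh(S/(2a)) − 1) = 81.434125·(cosh(1.007250) − 1) = 44.922414
T_max/T_min = cosh(S/(2a)) = 1.551641

a=81.434 sag=44.922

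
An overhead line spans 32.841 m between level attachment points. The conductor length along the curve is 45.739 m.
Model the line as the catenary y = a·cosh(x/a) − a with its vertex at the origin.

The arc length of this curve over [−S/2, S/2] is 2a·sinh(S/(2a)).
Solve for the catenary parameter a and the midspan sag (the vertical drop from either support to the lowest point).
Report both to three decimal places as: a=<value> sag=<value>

a=11.278 sag=14.221

seed: a₀ = √(S³/(24(L−S))) = √(32.841³/(24·12.898)) = 10.696895
iter 1: u=1.535072  f(a)=+1.608e+00  f'(a)=-3.030e+00  a ← 10.696895 − (+1.608e+00/-3.030e+00) = 11.227557
iter 2: u=1.462518  f(a)=+1.274e-01  f'(a)=-2.567e+00  a ← 11.227557 − (+1.274e-01/-2.567e+00) = 11.277180
iter 3: u=1.456082  f(a)=+9.517e-04  f'(a)=-2.529e+00  a ← 11.277180 − (+9.517e-04/-2.529e+00) = 11.277557
iter 4: u=1.456033  f(a)=+5.400e-08  f'(a)=-2.529e+00  a ← 11.277557 − (+5.400e-08/-2.529e+00) = 11.277557
iter 5: u=1.456033  f(a)=-2.132e-14  f'(a)=-2.529e+00  a ← 11.277557 − (-2.132e-14/-2.529e+00) = 11.277557
converged: |Δa| < 1e-12 after 5 iterations
sag = a·(cosh(S/(2a)) − 1) = 11.277557·(cosh(1.456033) − 1) = 14.221410
T_max/T_min = cosh(S/(2a)) = 2.261036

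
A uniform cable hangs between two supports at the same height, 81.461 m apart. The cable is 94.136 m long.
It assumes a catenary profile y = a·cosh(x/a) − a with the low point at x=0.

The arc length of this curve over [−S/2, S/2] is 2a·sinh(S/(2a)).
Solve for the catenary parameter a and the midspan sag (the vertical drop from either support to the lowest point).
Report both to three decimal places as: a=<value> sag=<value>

a=43.105 sag=20.718

seed: a₀ = √(S³/(24(L−S))) = √(81.461³/(24·12.675)) = 42.154603
iter 1: u=0.966217  f(a)=+6.050e-01  f'(a)=-6.594e-01  a ← 42.154603 − (+6.050e-01/-6.594e-01) = 43.072063
iter 2: u=0.945636  f(a)=+2.031e-02  f'(a)=-6.158e-01  a ← 43.072063 − (+2.031e-02/-6.158e-01) = 43.105052
iter 3: u=0.944912  f(a)=+2.467e-05  f'(a)=-6.143e-01  a ← 43.105052 − (+2.467e-05/-6.143e-01) = 43.105092
iter 4: u=0.944912  f(a)=+3.647e-11  f'(a)=-6.143e-01  a ← 43.105092 − (+3.647e-11/-6.143e-01) = 43.105092
iter 5: u=0.944912  f(a)=+0.000e+00  f'(a)=-6.143e-01  a ← 43.105092 − (+0.000e+00/-6.143e-01) = 43.105092
converged: |Δa| < 1e-12 after 5 iterations
sag = a·(cosh(S/(2a)) − 1) = 43.105092·(cosh(0.944912) − 1) = 20.718458
T_max/T_min = cosh(S/(2a)) = 1.480650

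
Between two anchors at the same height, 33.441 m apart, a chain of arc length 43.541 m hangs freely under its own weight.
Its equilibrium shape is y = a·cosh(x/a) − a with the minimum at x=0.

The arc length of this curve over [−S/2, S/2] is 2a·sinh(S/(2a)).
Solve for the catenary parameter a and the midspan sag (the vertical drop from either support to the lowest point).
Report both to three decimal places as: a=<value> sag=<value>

a=12.949 sag=12.382

seed: a₀ = √(S³/(24(L−S))) = √(33.441³/(24·10.100)) = 12.420886
iter 1: u=1.346160  f(a)=+9.556e-01  f'(a)=-1.941e+00  a ← 12.420886 − (+9.556e-01/-1.941e+00) = 12.913294
iter 2: u=1.294828  f(a)=+5.977e-02  f'(a)=-1.705e+00  a ← 12.913294 − (+5.977e-02/-1.705e+00) = 12.948349
iter 3: u=1.291323  f(a)=+2.683e-04  f'(a)=-1.690e+00  a ← 12.948349 − (+2.683e-04/-1.690e+00) = 12.948508
iter 4: u=1.291307  f(a)=+5.458e-09  f'(a)=-1.690e+00  a ← 12.948508 − (+5.458e-09/-1.690e+00) = 12.948508
iter 5: u=1.291307  f(a)=+0.000e+00  f'(a)=-1.690e+00  a ← 12.948508 − (+0.000e+00/-1.690e+00) = 12.948508
converged: |Δa| < 1e-12 after 5 iterations
sag = a·(cosh(S/(2a)) − 1) = 12.948508·(cosh(1.291307) − 1) = 12.381682
T_max/T_min = cosh(S/(2a)) = 1.956225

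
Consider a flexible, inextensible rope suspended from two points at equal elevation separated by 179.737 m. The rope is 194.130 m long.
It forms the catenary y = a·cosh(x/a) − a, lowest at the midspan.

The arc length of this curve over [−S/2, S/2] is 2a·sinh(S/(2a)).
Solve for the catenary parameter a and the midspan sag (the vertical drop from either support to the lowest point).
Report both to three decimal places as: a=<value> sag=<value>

seed: a₀ = √(S³/(24(L−S))) = √(179.737³/(24·14.393)) = 129.650725
iter 1: u=0.693158  f(a)=+3.498e-01  f'(a)=-2.329e-01  a ← 129.650725 − (+3.498e-01/-2.329e-01) = 131.152579
iter 2: u=0.685221  f(a)=+6.170e-03  f'(a)=-2.247e-01  a ← 131.152579 − (+6.170e-03/-2.247e-01) = 131.180035
iter 3: u=0.685078  f(a)=+1.997e-06  f'(a)=-2.246e-01  a ← 131.180035 − (+1.997e-06/-2.246e-01) = 131.180044
iter 4: u=0.685078  f(a)=+1.705e-13  f'(a)=-2.246e-01  a ← 131.180044 − (+1.705e-13/-2.246e-01) = 131.180044
converged: |Δa| < 1e-12 after 4 iterations
sag = a·(cosh(S/(2a)) − 1) = 131.180044·(cosh(0.685078) − 1) = 32.006408
T_max/T_min = cosh(S/(2a)) = 1.243988

a=131.180 sag=32.006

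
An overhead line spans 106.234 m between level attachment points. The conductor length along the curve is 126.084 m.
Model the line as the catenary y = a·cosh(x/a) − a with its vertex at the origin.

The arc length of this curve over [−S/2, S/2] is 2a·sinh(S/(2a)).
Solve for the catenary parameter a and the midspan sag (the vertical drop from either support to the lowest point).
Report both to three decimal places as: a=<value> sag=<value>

a=51.515 sag=29.898

seed: a₀ = √(S³/(24(L−S))) = √(106.234³/(24·19.850)) = 50.165994
iter 1: u=1.058825  f(a)=+1.143e+00  f'(a)=-8.837e-01  a ← 50.165994 − (+1.143e+00/-8.837e-01) = 51.459242
iter 2: u=1.032215  f(a)=+4.569e-02  f'(a)=-8.143e-01  a ← 51.459242 − (+4.569e-02/-8.143e-01) = 51.515343
iter 3: u=1.031091  f(a)=+7.974e-05  f'(a)=-8.115e-01  a ← 51.515343 − (+7.974e-05/-8.115e-01) = 51.515441
iter 4: u=1.031089  f(a)=+2.438e-10  f'(a)=-8.115e-01  a ← 51.515441 − (+2.438e-10/-8.115e-01) = 51.515441
iter 5: u=1.031089  f(a)=+1.421e-14  f'(a)=-8.115e-01  a ← 51.515441 − (+1.421e-14/-8.115e-01) = 51.515441
converged: |Δa| < 1e-12 after 5 iterations
sag = a·(cosh(S/(2a)) − 1) = 51.515441·(cosh(1.031089) − 1) = 29.897914
T_max/T_min = cosh(S/(2a)) = 1.580368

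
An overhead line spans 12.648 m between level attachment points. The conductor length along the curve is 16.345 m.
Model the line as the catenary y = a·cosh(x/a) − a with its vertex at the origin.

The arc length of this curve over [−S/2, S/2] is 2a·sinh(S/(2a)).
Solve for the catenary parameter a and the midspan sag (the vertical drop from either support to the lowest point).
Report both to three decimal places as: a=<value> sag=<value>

seed: a₀ = √(S³/(24(L−S))) = √(12.648³/(24·3.697)) = 4.775320
iter 1: u=1.324309  f(a)=+3.381e-01  f'(a)=-1.838e+00  a ← 4.775320 − (+3.381e-01/-1.838e+00) = 4.959298
iter 2: u=1.275180  f(a)=+2.052e-02  f'(a)=-1.621e+00  a ← 4.959298 − (+2.052e-02/-1.621e+00) = 4.971959
iter 3: u=1.271933  f(a)=+8.640e-05  f'(a)=-1.607e+00  a ← 4.971959 − (+8.640e-05/-1.607e+00) = 4.972013
iter 4: u=1.271919  f(a)=+1.546e-09  f'(a)=-1.607e+00  a ← 4.972013 − (+1.546e-09/-1.607e+00) = 4.972013
iter 5: u=1.271919  f(a)=+3.553e-15  f'(a)=-1.607e+00  a ← 4.972013 − (+3.553e-15/-1.607e+00) = 4.972013
converged: |Δa| < 1e-12 after 5 iterations
sag = a·(cosh(S/(2a)) − 1) = 4.972013·(cosh(1.271919) − 1) = 4.594108
T_max/T_min = cosh(S/(2a)) = 1.923994

a=4.972 sag=4.594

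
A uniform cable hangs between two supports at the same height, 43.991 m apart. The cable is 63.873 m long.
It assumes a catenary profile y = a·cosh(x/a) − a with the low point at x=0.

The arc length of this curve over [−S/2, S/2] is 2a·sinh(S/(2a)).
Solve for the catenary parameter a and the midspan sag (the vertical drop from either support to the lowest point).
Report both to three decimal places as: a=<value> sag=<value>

seed: a₀ = √(S³/(24(L−S))) = √(43.991³/(24·19.882)) = 13.357036
iter 1: u=1.646735  f(a)=+2.877e+00  f'(a)=-3.867e+00  a ← 13.357036 − (+2.877e+00/-3.867e+00) = 14.100987
iter 2: u=1.559855  f(a)=+2.578e-01  f'(a)=-3.202e+00  a ← 14.100987 − (+2.578e-01/-3.202e+00) = 14.181508
iter 3: u=1.550999  f(a)=+2.521e-03  f'(a)=-3.140e+00  a ← 14.181508 − (+2.521e-03/-3.140e+00) = 14.182311
iter 4: u=1.550911  f(a)=+2.464e-07  f'(a)=-3.139e+00  a ← 14.182311 − (+2.464e-07/-3.139e+00) = 14.182311
iter 5: u=1.550911  f(a)=+0.000e+00  f'(a)=-3.139e+00  a ← 14.182311 − (+0.000e+00/-3.139e+00) = 14.182311
converged: |Δa| < 1e-12 after 5 iterations
sag = a·(cosh(S/(2a)) − 1) = 14.182311·(cosh(1.550911) − 1) = 20.761615
T_max/T_min = cosh(S/(2a)) = 2.463909

a=14.182 sag=20.762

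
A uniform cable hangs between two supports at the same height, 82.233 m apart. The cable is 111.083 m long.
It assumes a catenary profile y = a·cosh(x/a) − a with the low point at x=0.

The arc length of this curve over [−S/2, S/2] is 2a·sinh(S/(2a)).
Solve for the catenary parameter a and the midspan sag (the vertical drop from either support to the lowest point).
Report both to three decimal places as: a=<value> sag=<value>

a=29.725 sag=33.271

seed: a₀ = √(S³/(24(L−S))) = √(82.233³/(24·28.850)) = 28.339401
iter 1: u=1.450860  f(a)=+3.193e+00  f'(a)=-2.498e+00  a ← 28.339401 − (+3.193e+00/-2.498e+00) = 29.617629
iter 2: u=1.388244  f(a)=+2.287e-01  f'(a)=-2.152e+00  a ← 29.617629 − (+2.287e-01/-2.152e+00) = 29.723930
iter 3: u=1.383279  f(a)=+1.374e-03  f'(a)=-2.126e+00  a ← 29.723930 − (+1.374e-03/-2.126e+00) = 29.724576
iter 4: u=1.383249  f(a)=+5.025e-08  f'(a)=-2.126e+00  a ← 29.724576 − (+5.025e-08/-2.126e+00) = 29.724576
iter 5: u=1.383249  f(a)=+0.000e+00  f'(a)=-2.126e+00  a ← 29.724576 − (+0.000e+00/-2.126e+00) = 29.724576
converged: |Δa| < 1e-12 after 5 iterations
sag = a·(cosh(S/(2a)) − 1) = 29.724576·(cosh(1.383249) − 1) = 33.270731
T_max/T_min = cosh(S/(2a)) = 2.119300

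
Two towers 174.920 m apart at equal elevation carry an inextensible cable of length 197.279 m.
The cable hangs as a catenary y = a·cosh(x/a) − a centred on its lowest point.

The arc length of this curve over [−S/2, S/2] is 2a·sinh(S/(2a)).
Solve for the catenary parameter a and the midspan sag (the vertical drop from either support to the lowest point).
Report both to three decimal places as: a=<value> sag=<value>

seed: a₀ = √(S³/(24(L−S))) = √(174.920³/(24·22.359)) = 99.868240
iter 1: u=0.875754  f(a)=+8.732e-01  f'(a)=-4.831e-01  a ← 99.868240 − (+8.732e-01/-4.831e-01) = 101.675925
iter 2: u=0.860184  f(a)=+2.427e-02  f'(a)=-4.565e-01  a ← 101.675925 − (+2.427e-02/-4.565e-01) = 101.729093
iter 3: u=0.859734  f(a)=+1.994e-05  f'(a)=-4.558e-01  a ← 101.729093 − (+1.994e-05/-4.558e-01) = 101.729136
iter 4: u=0.859734  f(a)=+1.347e-11  f'(a)=-4.558e-01  a ← 101.729136 − (+1.347e-11/-4.558e-01) = 101.729136
converged: |Δa| < 1e-12 after 4 iterations
sag = a·(cosh(S/(2a)) − 1) = 101.729136·(cosh(0.859734) − 1) = 39.969728
T_max/T_min = cosh(S/(2a)) = 1.392903

a=101.729 sag=39.970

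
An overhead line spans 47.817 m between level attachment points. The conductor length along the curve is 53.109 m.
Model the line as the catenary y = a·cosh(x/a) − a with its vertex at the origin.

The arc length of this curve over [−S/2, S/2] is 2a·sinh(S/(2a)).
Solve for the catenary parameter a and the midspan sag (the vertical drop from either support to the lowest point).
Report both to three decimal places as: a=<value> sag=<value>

a=29.815 sag=10.111

seed: a₀ = √(S³/(24(L−S))) = √(47.817³/(24·5.292)) = 29.339854
iter 1: u=0.814881  f(a)=+1.785e-01  f'(a)=-3.853e-01  a ← 29.339854 − (+1.785e-01/-3.853e-01) = 29.803186
iter 2: u=0.802213  f(a)=+4.316e-03  f'(a)=-3.668e-01  a ← 29.803186 − (+4.316e-03/-3.668e-01) = 29.814952
iter 3: u=0.801896  f(a)=+2.662e-06  f'(a)=-3.664e-01  a ← 29.814952 − (+2.662e-06/-3.664e-01) = 29.814959
iter 4: u=0.801896  f(a)=+1.023e-12  f'(a)=-3.664e-01  a ← 29.814959 − (+1.023e-12/-3.664e-01) = 29.814959
converged: |Δa| < 1e-12 after 4 iterations
sag = a·(cosh(S/(2a)) − 1) = 29.814959·(cosh(0.801896) − 1) = 10.110888
T_max/T_min = cosh(S/(2a)) = 1.339121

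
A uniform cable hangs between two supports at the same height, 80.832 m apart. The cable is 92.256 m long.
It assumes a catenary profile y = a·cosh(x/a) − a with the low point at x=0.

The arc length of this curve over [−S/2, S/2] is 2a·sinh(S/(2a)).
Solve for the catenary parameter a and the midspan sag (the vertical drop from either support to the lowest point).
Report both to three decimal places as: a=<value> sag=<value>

seed: a₀ = √(S³/(24(L−S))) = √(80.832³/(24·11.424)) = 43.889463
iter 1: u=0.920859  f(a)=+4.943e-01  f'(a)=-5.661e-01  a ← 43.889463 − (+4.943e-01/-5.661e-01) = 44.762590
iter 2: u=0.902897  f(a)=+1.513e-02  f'(a)=-5.319e-01  a ← 44.762590 − (+1.513e-02/-5.319e-01) = 44.791044
iter 3: u=0.902323  f(a)=+1.518e-05  f'(a)=-5.308e-01  a ← 44.791044 − (+1.518e-05/-5.308e-01) = 44.791073
iter 4: u=0.902323  f(a)=+1.531e-11  f'(a)=-5.308e-01  a ← 44.791073 − (+1.531e-11/-5.308e-01) = 44.791073
converged: |Δa| < 1e-12 after 4 iterations
sag = a·(cosh(S/(2a)) − 1) = 44.791073·(cosh(0.902323) − 1) = 19.505370
T_max/T_min = cosh(S/(2a)) = 1.435475

a=44.791 sag=19.505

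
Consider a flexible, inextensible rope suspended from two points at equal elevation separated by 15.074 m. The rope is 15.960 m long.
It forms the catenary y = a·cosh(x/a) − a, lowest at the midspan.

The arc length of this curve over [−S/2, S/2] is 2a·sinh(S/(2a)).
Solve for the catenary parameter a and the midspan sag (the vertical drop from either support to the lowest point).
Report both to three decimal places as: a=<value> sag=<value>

a=12.802 sag=2.283

seed: a₀ = √(S³/(24(L−S))) = √(15.074³/(24·0.886)) = 12.691714
iter 1: u=0.593852  f(a)=+1.575e-02  f'(a)=-1.446e-01  a ← 12.691714 − (+1.575e-02/-1.446e-01) = 12.800664
iter 2: u=0.588798  f(a)=+2.052e-04  f'(a)=-1.409e-01  a ← 12.800664 − (+2.052e-04/-1.409e-01) = 12.802121
iter 3: u=0.588731  f(a)=+3.581e-08  f'(a)=-1.408e-01  a ← 12.802121 − (+3.581e-08/-1.408e-01) = 12.802121
iter 4: u=0.588731  f(a)=-1.776e-15  f'(a)=-1.408e-01  a ← 12.802121 − (-1.776e-15/-1.408e-01) = 12.802121
converged: |Δa| < 1e-12 after 4 iterations
sag = a·(cosh(S/(2a)) − 1) = 12.802121·(cosh(0.588731) − 1) = 2.283458
T_max/T_min = cosh(S/(2a)) = 1.178366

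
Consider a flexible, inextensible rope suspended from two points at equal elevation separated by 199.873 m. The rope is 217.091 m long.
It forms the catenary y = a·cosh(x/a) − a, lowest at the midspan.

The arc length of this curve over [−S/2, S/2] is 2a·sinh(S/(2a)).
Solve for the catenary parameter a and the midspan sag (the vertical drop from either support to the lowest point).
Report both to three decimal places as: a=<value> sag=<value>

a=140.768 sag=36.990

seed: a₀ = √(S³/(24(L−S))) = √(199.873³/(24·17.218)) = 139.006217
iter 1: u=0.718935  f(a)=+4.505e-01  f'(a)=-2.608e-01  a ← 139.006217 − (+4.505e-01/-2.608e-01) = 140.733725
iter 2: u=0.710111  f(a)=+8.535e-03  f'(a)=-2.510e-01  a ← 140.733725 − (+8.535e-03/-2.510e-01) = 140.767734
iter 3: u=0.709939  f(a)=+3.195e-06  f'(a)=-2.508e-01  a ← 140.767734 − (+3.195e-06/-2.508e-01) = 140.767747
iter 4: u=0.709939  f(a)=+3.979e-13  f'(a)=-2.508e-01  a ← 140.767747 − (+3.979e-13/-2.508e-01) = 140.767747
converged: |Δa| < 1e-12 after 4 iterations
sag = a·(cosh(S/(2a)) − 1) = 140.767747·(cosh(0.709939) − 1) = 36.989628
T_max/T_min = cosh(S/(2a)) = 1.262771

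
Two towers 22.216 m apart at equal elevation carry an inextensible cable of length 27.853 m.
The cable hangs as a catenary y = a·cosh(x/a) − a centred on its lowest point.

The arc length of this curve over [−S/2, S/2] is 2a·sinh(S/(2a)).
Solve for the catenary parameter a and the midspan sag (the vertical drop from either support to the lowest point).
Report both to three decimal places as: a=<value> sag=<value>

a=9.327 sag=7.434

seed: a₀ = √(S³/(24(L−S))) = √(22.216³/(24·5.637)) = 9.002625
iter 1: u=1.233862  f(a)=+4.450e-01  f'(a)=-1.454e+00  a ← 9.002625 − (+4.450e-01/-1.454e+00) = 9.308744
iter 2: u=1.193287  f(a)=+2.370e-02  f'(a)=-1.302e+00  a ← 9.308744 − (+2.370e-02/-1.302e+00) = 9.326943
iter 3: u=1.190958  f(a)=+7.564e-05  f'(a)=-1.294e+00  a ← 9.326943 − (+7.564e-05/-1.294e+00) = 9.327002
iter 4: u=1.190951  f(a)=+7.757e-10  f'(a)=-1.294e+00  a ← 9.327002 − (+7.757e-10/-1.294e+00) = 9.327002
iter 5: u=1.190951  f(a)=-3.553e-15  f'(a)=-1.294e+00  a ← 9.327002 − (-3.553e-15/-1.294e+00) = 9.327002
converged: |Δa| < 1e-12 after 5 iterations
sag = a·(cosh(S/(2a)) − 1) = 9.327002·(cosh(1.190951) − 1) = 7.434274
T_max/T_min = cosh(S/(2a)) = 1.797070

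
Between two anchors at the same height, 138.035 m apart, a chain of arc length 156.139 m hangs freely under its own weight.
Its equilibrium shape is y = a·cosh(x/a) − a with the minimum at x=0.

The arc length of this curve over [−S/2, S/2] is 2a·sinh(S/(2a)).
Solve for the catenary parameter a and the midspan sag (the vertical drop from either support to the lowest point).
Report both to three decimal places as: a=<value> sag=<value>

seed: a₀ = √(S³/(24(L−S))) = √(138.035³/(24·18.104)) = 77.802032
iter 1: u=0.887091  f(a)=+7.258e-01  f'(a)=-5.031e-01  a ← 77.802032 − (+7.258e-01/-5.031e-01) = 79.244867
iter 2: u=0.870940  f(a)=+2.068e-02  f'(a)=-4.748e-01  a ← 79.244867 − (+2.068e-02/-4.748e-01) = 79.288432
iter 3: u=0.870461  f(a)=+1.789e-05  f'(a)=-4.739e-01  a ← 79.288432 − (+1.789e-05/-4.739e-01) = 79.288470
iter 4: u=0.870461  f(a)=+1.342e-11  f'(a)=-4.739e-01  a ← 79.288470 − (+1.342e-11/-4.739e-01) = 79.288470
converged: |Δa| < 1e-12 after 4 iterations
sag = a·(cosh(S/(2a)) − 1) = 79.288470·(cosh(0.870461) − 1) = 31.983756
T_max/T_min = cosh(S/(2a)) = 1.403385

a=79.288 sag=31.984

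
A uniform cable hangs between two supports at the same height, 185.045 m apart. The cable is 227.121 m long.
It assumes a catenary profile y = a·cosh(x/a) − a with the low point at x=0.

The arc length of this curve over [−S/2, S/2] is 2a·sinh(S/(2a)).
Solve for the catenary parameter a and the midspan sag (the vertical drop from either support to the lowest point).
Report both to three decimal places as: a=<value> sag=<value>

a=81.784 sag=58.161

seed: a₀ = √(S³/(24(L−S))) = √(185.045³/(24·42.076)) = 79.212403
iter 1: u=1.168030  f(a)=+2.965e+00  f'(a)=-1.215e+00  a ← 79.212403 − (+2.965e+00/-1.215e+00) = 81.653844
iter 2: u=1.133106  f(a)=+1.426e-01  f'(a)=-1.100e+00  a ← 81.653844 − (+1.426e-01/-1.100e+00) = 81.783460
iter 3: u=1.131311  f(a)=+3.668e-04  f'(a)=-1.095e+00  a ← 81.783460 − (+3.668e-04/-1.095e+00) = 81.783795
iter 4: u=1.131306  f(a)=+2.440e-09  f'(a)=-1.095e+00  a ← 81.783795 − (+2.440e-09/-1.095e+00) = 81.783795
iter 5: u=1.131306  f(a)=-5.684e-14  f'(a)=-1.095e+00  a ← 81.783795 − (-5.684e-14/-1.095e+00) = 81.783795
converged: |Δa| < 1e-12 after 5 iterations
sag = a·(cosh(S/(2a)) − 1) = 81.783795·(cosh(1.131306) − 1) = 58.161109
T_max/T_min = cosh(S/(2a)) = 1.711157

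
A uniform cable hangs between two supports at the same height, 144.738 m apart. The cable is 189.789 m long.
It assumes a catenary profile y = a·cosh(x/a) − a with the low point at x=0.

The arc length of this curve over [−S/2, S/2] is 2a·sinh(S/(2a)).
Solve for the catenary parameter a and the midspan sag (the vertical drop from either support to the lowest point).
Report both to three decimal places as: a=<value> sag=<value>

a=55.270 sag=54.547

seed: a₀ = √(S³/(24(L−S))) = √(144.738³/(24·45.051)) = 52.956102
iter 1: u=1.366585  f(a)=+4.399e+00  f'(a)=-2.041e+00  a ← 52.956102 − (+4.399e+00/-2.041e+00) = 55.111144
iter 2: u=1.313146  f(a)=+2.828e-01  f'(a)=-1.786e+00  a ← 55.111144 − (+2.828e-01/-1.786e+00) = 55.269430
iter 3: u=1.309386  f(a)=+1.346e-03  f'(a)=-1.769e+00  a ← 55.269430 − (+1.346e-03/-1.769e+00) = 55.270190
iter 4: u=1.309368  f(a)=+3.082e-08  f'(a)=-1.769e+00  a ← 55.270190 − (+3.082e-08/-1.769e+00) = 55.270190
iter 5: u=1.309368  f(a)=+0.000e+00  f'(a)=-1.769e+00  a ← 55.270190 − (+0.000e+00/-1.769e+00) = 55.270190
converged: |Δa| < 1e-12 after 5 iterations
sag = a·(cosh(S/(2a)) − 1) = 55.270190·(cosh(1.309368) − 1) = 54.546749
T_max/T_min = cosh(S/(2a)) = 1.986911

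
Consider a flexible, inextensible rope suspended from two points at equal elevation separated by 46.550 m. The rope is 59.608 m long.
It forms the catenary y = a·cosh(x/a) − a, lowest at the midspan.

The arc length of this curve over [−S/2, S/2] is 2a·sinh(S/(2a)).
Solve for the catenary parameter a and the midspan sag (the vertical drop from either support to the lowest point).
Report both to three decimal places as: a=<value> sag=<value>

seed: a₀ = √(S³/(24(L−S))) = √(46.550³/(24·13.058)) = 17.940543
iter 1: u=1.297341  f(a)=+1.144e+00  f'(a)=-1.716e+00  a ← 17.940543 − (+1.144e+00/-1.716e+00) = 18.607233
iter 2: u=1.250858  f(a)=+6.686e-02  f'(a)=-1.521e+00  a ← 18.607233 − (+6.686e-02/-1.521e+00) = 18.651200
iter 3: u=1.247909  f(a)=+2.597e-04  f'(a)=-1.509e+00  a ← 18.651200 − (+2.597e-04/-1.509e+00) = 18.651372
iter 4: u=1.247897  f(a)=+3.954e-09  f'(a)=-1.509e+00  a ← 18.651372 − (+3.954e-09/-1.509e+00) = 18.651372
iter 5: u=1.247897  f(a)=+1.421e-14  f'(a)=-1.509e+00  a ← 18.651372 − (+1.421e-14/-1.509e+00) = 18.651372
converged: |Δa| < 1e-12 after 5 iterations
sag = a·(cosh(S/(2a)) − 1) = 18.651372·(cosh(1.247897) − 1) = 16.507583
T_max/T_min = cosh(S/(2a)) = 1.885060

a=18.651 sag=16.508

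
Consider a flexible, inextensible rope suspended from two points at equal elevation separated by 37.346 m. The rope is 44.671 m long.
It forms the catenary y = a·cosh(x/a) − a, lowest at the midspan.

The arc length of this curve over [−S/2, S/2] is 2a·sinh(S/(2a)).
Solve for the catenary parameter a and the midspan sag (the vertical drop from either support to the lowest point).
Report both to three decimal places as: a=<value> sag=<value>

seed: a₀ = √(S³/(24(L−S))) = √(37.346³/(24·7.325)) = 17.213005
iter 1: u=1.084819  f(a)=+4.433e-01  f'(a)=-9.556e-01  a ← 17.213005 − (+4.433e-01/-9.556e-01) = 17.676911
iter 2: u=1.056350  f(a)=+1.855e-02  f'(a)=-8.771e-01  a ← 17.676911 − (+1.855e-02/-8.771e-01) = 17.698064
iter 3: u=1.055087  f(a)=+3.564e-05  f'(a)=-8.737e-01  a ← 17.698064 − (+3.564e-05/-8.737e-01) = 17.698105
iter 4: u=1.055085  f(a)=+1.321e-10  f'(a)=-8.737e-01  a ← 17.698105 − (+1.321e-10/-8.737e-01) = 17.698105
iter 5: u=1.055085  f(a)=-7.105e-15  f'(a)=-8.737e-01  a ← 17.698105 − (-7.105e-15/-8.737e-01) = 17.698105
converged: |Δa| < 1e-12 after 5 iterations
sag = a·(cosh(S/(2a)) − 1) = 17.698105·(cosh(1.055085) − 1) = 10.799219
T_max/T_min = cosh(S/(2a)) = 1.610191

a=17.698 sag=10.799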